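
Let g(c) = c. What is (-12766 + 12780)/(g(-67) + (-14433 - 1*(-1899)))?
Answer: -14/12601 ≈ -0.0011110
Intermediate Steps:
(-12766 + 12780)/(g(-67) + (-14433 - 1*(-1899))) = (-12766 + 12780)/(-67 + (-14433 - 1*(-1899))) = 14/(-67 + (-14433 + 1899)) = 14/(-67 - 12534) = 14/(-12601) = 14*(-1/12601) = -14/12601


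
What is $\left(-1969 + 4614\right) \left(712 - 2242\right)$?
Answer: $-4046850$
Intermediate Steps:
$\left(-1969 + 4614\right) \left(712 - 2242\right) = 2645 \left(-1530\right) = -4046850$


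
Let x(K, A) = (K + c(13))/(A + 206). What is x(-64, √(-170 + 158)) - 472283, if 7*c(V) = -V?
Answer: (-6611962*√3 + 681032547*I)/(14*(√3 - 103*I)) ≈ -4.7228e+5 + 0.0053768*I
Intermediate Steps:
c(V) = -V/7 (c(V) = (-V)/7 = -V/7)
x(K, A) = (-13/7 + K)/(206 + A) (x(K, A) = (K - ⅐*13)/(A + 206) = (K - 13/7)/(206 + A) = (-13/7 + K)/(206 + A))
x(-64, √(-170 + 158)) - 472283 = (-13/7 - 64)/(206 + √(-170 + 158)) - 472283 = -461/7/(206 + √(-12)) - 472283 = -461/7/(206 + 2*I*√3) - 472283 = -461/(7*(206 + 2*I*√3)) - 472283 = -472283 - 461/(7*(206 + 2*I*√3))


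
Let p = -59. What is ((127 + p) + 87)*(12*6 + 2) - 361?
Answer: 11109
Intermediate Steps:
((127 + p) + 87)*(12*6 + 2) - 361 = ((127 - 59) + 87)*(12*6 + 2) - 361 = (68 + 87)*(72 + 2) - 361 = 155*74 - 361 = 11470 - 361 = 11109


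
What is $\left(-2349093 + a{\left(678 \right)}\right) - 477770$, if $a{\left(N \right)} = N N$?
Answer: $-2367179$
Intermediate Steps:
$a{\left(N \right)} = N^{2}$
$\left(-2349093 + a{\left(678 \right)}\right) - 477770 = \left(-2349093 + 678^{2}\right) - 477770 = \left(-2349093 + 459684\right) - 477770 = -1889409 - 477770 = -2367179$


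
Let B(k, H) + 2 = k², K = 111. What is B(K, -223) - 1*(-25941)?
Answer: 38260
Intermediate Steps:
B(k, H) = -2 + k²
B(K, -223) - 1*(-25941) = (-2 + 111²) - 1*(-25941) = (-2 + 12321) + 25941 = 12319 + 25941 = 38260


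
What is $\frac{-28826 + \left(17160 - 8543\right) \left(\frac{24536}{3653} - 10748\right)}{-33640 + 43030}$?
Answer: $- \frac{56369725769}{5716945} \approx -9860.1$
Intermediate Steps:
$\frac{-28826 + \left(17160 - 8543\right) \left(\frac{24536}{3653} - 10748\right)}{-33640 + 43030} = \frac{-28826 + 8617 \left(24536 \cdot \frac{1}{3653} - 10748\right)}{9390} = \left(-28826 + 8617 \left(\frac{24536}{3653} - 10748\right)\right) \frac{1}{9390} = \left(-28826 + 8617 \left(- \frac{39237908}{3653}\right)\right) \frac{1}{9390} = \left(-28826 - \frac{338113053236}{3653}\right) \frac{1}{9390} = \left(- \frac{338218354614}{3653}\right) \frac{1}{9390} = - \frac{56369725769}{5716945}$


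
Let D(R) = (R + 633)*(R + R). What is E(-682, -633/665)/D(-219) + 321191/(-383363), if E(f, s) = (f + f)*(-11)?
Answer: -15998546216/17378994879 ≈ -0.92057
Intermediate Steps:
E(f, s) = -22*f (E(f, s) = (2*f)*(-11) = -22*f)
D(R) = 2*R*(633 + R) (D(R) = (633 + R)*(2*R) = 2*R*(633 + R))
E(-682, -633/665)/D(-219) + 321191/(-383363) = (-22*(-682))/((2*(-219)*(633 - 219))) + 321191/(-383363) = 15004/((2*(-219)*414)) + 321191*(-1/383363) = 15004/(-181332) - 321191/383363 = 15004*(-1/181332) - 321191/383363 = -3751/45333 - 321191/383363 = -15998546216/17378994879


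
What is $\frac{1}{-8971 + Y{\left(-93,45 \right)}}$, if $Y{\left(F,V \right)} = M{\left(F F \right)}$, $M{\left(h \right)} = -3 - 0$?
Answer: $- \frac{1}{8974} \approx -0.00011143$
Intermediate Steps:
$M{\left(h \right)} = -3$ ($M{\left(h \right)} = -3 + 0 = -3$)
$Y{\left(F,V \right)} = -3$
$\frac{1}{-8971 + Y{\left(-93,45 \right)}} = \frac{1}{-8971 - 3} = \frac{1}{-8974} = - \frac{1}{8974}$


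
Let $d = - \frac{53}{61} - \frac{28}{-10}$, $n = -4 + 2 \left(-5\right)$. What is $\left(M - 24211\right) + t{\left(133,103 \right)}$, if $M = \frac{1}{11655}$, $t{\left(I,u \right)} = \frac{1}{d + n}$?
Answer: $- \frac{38470563137}{1588965} \approx -24211.0$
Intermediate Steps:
$n = -14$ ($n = -4 - 10 = -14$)
$d = \frac{589}{305}$ ($d = \left(-53\right) \frac{1}{61} - - \frac{14}{5} = - \frac{53}{61} + \frac{14}{5} = \frac{589}{305} \approx 1.9311$)
$t{\left(I,u \right)} = - \frac{305}{3681}$ ($t{\left(I,u \right)} = \frac{1}{\frac{589}{305} - 14} = \frac{1}{- \frac{3681}{305}} = - \frac{305}{3681}$)
$M = \frac{1}{11655} \approx 8.58 \cdot 10^{-5}$
$\left(M - 24211\right) + t{\left(133,103 \right)} = \left(\frac{1}{11655} - 24211\right) - \frac{305}{3681} = - \frac{282179204}{11655} - \frac{305}{3681} = - \frac{38470563137}{1588965}$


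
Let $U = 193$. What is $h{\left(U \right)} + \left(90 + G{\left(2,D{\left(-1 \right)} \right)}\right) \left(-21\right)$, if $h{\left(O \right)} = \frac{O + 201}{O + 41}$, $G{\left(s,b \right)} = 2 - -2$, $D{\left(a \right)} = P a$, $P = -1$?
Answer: $- \frac{230761}{117} \approx -1972.3$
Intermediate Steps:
$D{\left(a \right)} = - a$
$G{\left(s,b \right)} = 4$ ($G{\left(s,b \right)} = 2 + 2 = 4$)
$h{\left(O \right)} = \frac{201 + O}{41 + O}$
$h{\left(U \right)} + \left(90 + G{\left(2,D{\left(-1 \right)} \right)}\right) \left(-21\right) = \frac{201 + 193}{41 + 193} + \left(90 + 4\right) \left(-21\right) = \frac{1}{234} \cdot 394 + 94 \left(-21\right) = \frac{1}{234} \cdot 394 - 1974 = \frac{197}{117} - 1974 = - \frac{230761}{117}$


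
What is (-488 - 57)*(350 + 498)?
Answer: -462160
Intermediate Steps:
(-488 - 57)*(350 + 498) = -545*848 = -462160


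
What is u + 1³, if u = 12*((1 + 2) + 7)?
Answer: 121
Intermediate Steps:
u = 120 (u = 12*(3 + 7) = 12*10 = 120)
u + 1³ = 120 + 1³ = 120 + 1 = 121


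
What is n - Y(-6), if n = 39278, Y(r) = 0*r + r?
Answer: 39284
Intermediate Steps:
Y(r) = r (Y(r) = 0 + r = r)
n - Y(-6) = 39278 - 1*(-6) = 39278 + 6 = 39284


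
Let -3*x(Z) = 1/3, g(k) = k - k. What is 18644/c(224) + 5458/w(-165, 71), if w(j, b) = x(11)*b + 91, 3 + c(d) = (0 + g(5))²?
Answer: -6899173/1122 ≈ -6149.0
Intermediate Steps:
g(k) = 0
x(Z) = -⅑ (x(Z) = -⅓/3 = -⅓*⅓ = -⅑)
c(d) = -3 (c(d) = -3 + (0 + 0)² = -3 + 0² = -3 + 0 = -3)
w(j, b) = 91 - b/9 (w(j, b) = -b/9 + 91 = 91 - b/9)
18644/c(224) + 5458/w(-165, 71) = 18644/(-3) + 5458/(91 - ⅑*71) = 18644*(-⅓) + 5458/(91 - 71/9) = -18644/3 + 5458/(748/9) = -18644/3 + 5458*(9/748) = -18644/3 + 24561/374 = -6899173/1122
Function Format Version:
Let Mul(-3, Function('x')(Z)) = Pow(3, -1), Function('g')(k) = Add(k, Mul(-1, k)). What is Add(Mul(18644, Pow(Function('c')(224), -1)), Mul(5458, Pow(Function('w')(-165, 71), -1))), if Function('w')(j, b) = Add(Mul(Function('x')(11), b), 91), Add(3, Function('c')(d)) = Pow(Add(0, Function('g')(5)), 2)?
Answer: Rational(-6899173, 1122) ≈ -6149.0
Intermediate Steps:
Function('g')(k) = 0
Function('x')(Z) = Rational(-1, 9) (Function('x')(Z) = Mul(Rational(-1, 3), Pow(3, -1)) = Mul(Rational(-1, 3), Rational(1, 3)) = Rational(-1, 9))
Function('c')(d) = -3 (Function('c')(d) = Add(-3, Pow(Add(0, 0), 2)) = Add(-3, Pow(0, 2)) = Add(-3, 0) = -3)
Function('w')(j, b) = Add(91, Mul(Rational(-1, 9), b)) (Function('w')(j, b) = Add(Mul(Rational(-1, 9), b), 91) = Add(91, Mul(Rational(-1, 9), b)))
Add(Mul(18644, Pow(Function('c')(224), -1)), Mul(5458, Pow(Function('w')(-165, 71), -1))) = Add(Mul(18644, Pow(-3, -1)), Mul(5458, Pow(Add(91, Mul(Rational(-1, 9), 71)), -1))) = Add(Mul(18644, Rational(-1, 3)), Mul(5458, Pow(Add(91, Rational(-71, 9)), -1))) = Add(Rational(-18644, 3), Mul(5458, Pow(Rational(748, 9), -1))) = Add(Rational(-18644, 3), Mul(5458, Rational(9, 748))) = Add(Rational(-18644, 3), Rational(24561, 374)) = Rational(-6899173, 1122)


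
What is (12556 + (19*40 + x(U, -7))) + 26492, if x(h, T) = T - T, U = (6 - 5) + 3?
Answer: 39808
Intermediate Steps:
U = 4 (U = 1 + 3 = 4)
x(h, T) = 0
(12556 + (19*40 + x(U, -7))) + 26492 = (12556 + (19*40 + 0)) + 26492 = (12556 + (760 + 0)) + 26492 = (12556 + 760) + 26492 = 13316 + 26492 = 39808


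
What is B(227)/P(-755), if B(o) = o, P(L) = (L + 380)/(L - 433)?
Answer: 89892/125 ≈ 719.14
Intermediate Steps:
P(L) = (380 + L)/(-433 + L)
B(227)/P(-755) = 227/(((380 - 755)/(-433 - 755))) = 227/((-375/(-1188))) = 227/((-1/1188*(-375))) = 227/(125/396) = 227*(396/125) = 89892/125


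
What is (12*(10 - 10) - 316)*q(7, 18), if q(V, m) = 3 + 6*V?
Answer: -14220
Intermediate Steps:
(12*(10 - 10) - 316)*q(7, 18) = (12*(10 - 10) - 316)*(3 + 6*7) = (12*0 - 316)*(3 + 42) = (0 - 316)*45 = -316*45 = -14220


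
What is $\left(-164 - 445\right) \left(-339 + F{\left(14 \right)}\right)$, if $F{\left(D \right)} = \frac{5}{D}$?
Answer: $\frac{412467}{2} \approx 2.0623 \cdot 10^{5}$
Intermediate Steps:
$\left(-164 - 445\right) \left(-339 + F{\left(14 \right)}\right) = \left(-164 - 445\right) \left(-339 + \frac{5}{14}\right) = - 609 \left(-339 + 5 \cdot \frac{1}{14}\right) = - 609 \left(-339 + \frac{5}{14}\right) = \left(-609\right) \left(- \frac{4741}{14}\right) = \frac{412467}{2}$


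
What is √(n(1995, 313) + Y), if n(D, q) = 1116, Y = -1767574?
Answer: I*√1766458 ≈ 1329.1*I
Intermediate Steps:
√(n(1995, 313) + Y) = √(1116 - 1767574) = √(-1766458) = I*√1766458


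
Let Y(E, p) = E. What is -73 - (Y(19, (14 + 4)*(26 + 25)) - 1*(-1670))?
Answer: -1762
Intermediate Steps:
-73 - (Y(19, (14 + 4)*(26 + 25)) - 1*(-1670)) = -73 - (19 - 1*(-1670)) = -73 - (19 + 1670) = -73 - 1*1689 = -73 - 1689 = -1762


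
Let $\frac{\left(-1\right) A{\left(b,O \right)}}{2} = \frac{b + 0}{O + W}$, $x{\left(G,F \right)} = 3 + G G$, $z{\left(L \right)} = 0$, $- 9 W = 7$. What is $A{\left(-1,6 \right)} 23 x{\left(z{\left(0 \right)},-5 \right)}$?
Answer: $\frac{1242}{47} \approx 26.426$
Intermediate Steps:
$W = - \frac{7}{9}$ ($W = \left(- \frac{1}{9}\right) 7 = - \frac{7}{9} \approx -0.77778$)
$x{\left(G,F \right)} = 3 + G^{2}$
$A{\left(b,O \right)} = - \frac{2 b}{- \frac{7}{9} + O}$ ($A{\left(b,O \right)} = - 2 \frac{b + 0}{O - \frac{7}{9}} = - 2 \frac{b}{- \frac{7}{9} + O} = - \frac{2 b}{- \frac{7}{9} + O}$)
$A{\left(-1,6 \right)} 23 x{\left(z{\left(0 \right)},-5 \right)} = \left(-18\right) \left(-1\right) \frac{1}{-7 + 9 \cdot 6} \cdot 23 \left(3 + 0^{2}\right) = \left(-18\right) \left(-1\right) \frac{1}{-7 + 54} \cdot 23 \left(3 + 0\right) = \left(-18\right) \left(-1\right) \frac{1}{47} \cdot 23 \cdot 3 = \frac{18}{47} \cdot 23 \cdot 3 = \frac{414}{47} \cdot 3 = \frac{1242}{47}$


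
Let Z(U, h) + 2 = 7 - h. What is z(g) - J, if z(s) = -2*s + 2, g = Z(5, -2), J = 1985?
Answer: -1997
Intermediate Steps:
Z(U, h) = 5 - h (Z(U, h) = -2 + (7 - h) = 5 - h)
g = 7 (g = 5 - 1*(-2) = 5 + 2 = 7)
z(s) = 2 - 2*s
z(g) - J = (2 - 2*7) - 1*1985 = (2 - 14) - 1985 = -12 - 1985 = -1997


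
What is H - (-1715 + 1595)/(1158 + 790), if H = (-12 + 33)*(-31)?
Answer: -317007/487 ≈ -650.94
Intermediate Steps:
H = -651 (H = 21*(-31) = -651)
H - (-1715 + 1595)/(1158 + 790) = -651 - (-1715 + 1595)/(1158 + 790) = -651 - (-120)/1948 = -651 - 1*(-30/487) = -651 + 30/487 = -317007/487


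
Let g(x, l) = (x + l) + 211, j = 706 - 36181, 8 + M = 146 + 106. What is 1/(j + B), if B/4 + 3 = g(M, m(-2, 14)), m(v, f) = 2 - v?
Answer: -1/33651 ≈ -2.9717e-5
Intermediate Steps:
M = 244 (M = -8 + (146 + 106) = -8 + 252 = 244)
j = -35475
g(x, l) = 211 + l + x (g(x, l) = (l + x) + 211 = 211 + l + x)
B = 1824 (B = -12 + 4*(211 + (2 - 1*(-2)) + 244) = -12 + 4*(211 + (2 + 2) + 244) = -12 + 4*(211 + 4 + 244) = -12 + 4*459 = -12 + 1836 = 1824)
1/(j + B) = 1/(-35475 + 1824) = 1/(-33651) = -1/33651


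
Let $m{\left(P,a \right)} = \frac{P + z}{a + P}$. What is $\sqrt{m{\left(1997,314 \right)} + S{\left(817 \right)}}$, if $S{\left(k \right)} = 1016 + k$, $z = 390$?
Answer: $\frac{5 \sqrt{391802318}}{2311} \approx 42.826$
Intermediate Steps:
$m{\left(P,a \right)} = \frac{390 + P}{P + a}$ ($m{\left(P,a \right)} = \frac{P + 390}{a + P} = \frac{390 + P}{P + a}$)
$\sqrt{m{\left(1997,314 \right)} + S{\left(817 \right)}} = \sqrt{\frac{390 + 1997}{1997 + 314} + \left(1016 + 817\right)} = \sqrt{\frac{1}{2311} \cdot 2387 + 1833} = \sqrt{\frac{2387}{2311} + 1833} = \sqrt{\frac{4238450}{2311}} = \frac{5 \sqrt{391802318}}{2311}$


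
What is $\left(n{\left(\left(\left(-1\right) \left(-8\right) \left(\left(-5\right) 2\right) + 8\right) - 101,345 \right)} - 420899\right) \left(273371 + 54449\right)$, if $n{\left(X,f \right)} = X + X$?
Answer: $-138092535900$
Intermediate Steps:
$n{\left(X,f \right)} = 2 X$
$\left(n{\left(\left(\left(-1\right) \left(-8\right) \left(\left(-5\right) 2\right) + 8\right) - 101,345 \right)} - 420899\right) \left(273371 + 54449\right) = \left(2 \left(\left(\left(-1\right) \left(-8\right) \left(\left(-5\right) 2\right) + 8\right) - 101\right) - 420899\right) \left(273371 + 54449\right) = \left(2 \left(\left(8 \left(-10\right) + 8\right) - 101\right) - 420899\right) 327820 = \left(2 \left(\left(-80 + 8\right) - 101\right) - 420899\right) 327820 = \left(2 \left(-72 - 101\right) - 420899\right) 327820 = \left(2 \left(-173\right) - 420899\right) 327820 = \left(-346 - 420899\right) 327820 = \left(-421245\right) 327820 = -138092535900$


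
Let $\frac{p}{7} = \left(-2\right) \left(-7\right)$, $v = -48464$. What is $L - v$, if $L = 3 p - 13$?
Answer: $48745$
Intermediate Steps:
$p = 98$ ($p = 7 \left(\left(-2\right) \left(-7\right)\right) = 7 \cdot 14 = 98$)
$L = 281$ ($L = 3 \cdot 98 - 13 = 294 - 13 = 281$)
$L - v = 281 - -48464 = 281 + 48464 = 48745$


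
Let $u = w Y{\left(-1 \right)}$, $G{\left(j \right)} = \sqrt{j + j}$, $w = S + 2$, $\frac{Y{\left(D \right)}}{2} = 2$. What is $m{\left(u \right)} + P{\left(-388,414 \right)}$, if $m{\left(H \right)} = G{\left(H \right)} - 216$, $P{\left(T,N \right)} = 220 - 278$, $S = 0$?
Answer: $-270$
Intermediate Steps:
$P{\left(T,N \right)} = -58$
$Y{\left(D \right)} = 4$ ($Y{\left(D \right)} = 2 \cdot 2 = 4$)
$w = 2$ ($w = 0 + 2 = 2$)
$G{\left(j \right)} = \sqrt{2} \sqrt{j}$ ($G{\left(j \right)} = \sqrt{2 j} = \sqrt{2} \sqrt{j}$)
$u = 8$ ($u = 2 \cdot 4 = 8$)
$m{\left(H \right)} = -216 + \sqrt{2} \sqrt{H}$ ($m{\left(H \right)} = \sqrt{2} \sqrt{H} - 216 = -216 + \sqrt{2} \sqrt{H}$)
$m{\left(u \right)} + P{\left(-388,414 \right)} = \left(-216 + \sqrt{2} \sqrt{8}\right) - 58 = \left(-216 + \sqrt{2} \cdot 2 \sqrt{2}\right) - 58 = \left(-216 + 4\right) - 58 = -212 - 58 = -270$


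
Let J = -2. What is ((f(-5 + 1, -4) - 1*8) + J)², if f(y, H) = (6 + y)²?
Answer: 36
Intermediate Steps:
((f(-5 + 1, -4) - 1*8) + J)² = (((6 + (-5 + 1))² - 1*8) - 2)² = (((6 - 4)² - 8) - 2)² = ((2² - 8) - 2)² = ((4 - 8) - 2)² = (-4 - 2)² = (-6)² = 36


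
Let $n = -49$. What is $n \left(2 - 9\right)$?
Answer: $343$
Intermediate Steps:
$n \left(2 - 9\right) = - 49 \left(2 - 9\right) = \left(-49\right) \left(-7\right) = 343$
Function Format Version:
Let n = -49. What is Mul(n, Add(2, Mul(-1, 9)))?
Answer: 343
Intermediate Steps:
Mul(n, Add(2, Mul(-1, 9))) = Mul(-49, Add(2, Mul(-1, 9))) = Mul(-49, Add(2, -9)) = Mul(-49, -7) = 343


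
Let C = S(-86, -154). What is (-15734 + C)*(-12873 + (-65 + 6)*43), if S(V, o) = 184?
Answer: 239625500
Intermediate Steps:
C = 184
(-15734 + C)*(-12873 + (-65 + 6)*43) = (-15734 + 184)*(-12873 + (-65 + 6)*43) = -15550*(-12873 - 59*43) = -15550*(-12873 - 2537) = -15550*(-15410) = 239625500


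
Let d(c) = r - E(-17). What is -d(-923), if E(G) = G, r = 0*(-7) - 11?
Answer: -6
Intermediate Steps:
r = -11 (r = 0 - 11 = -11)
d(c) = 6 (d(c) = -11 - 1*(-17) = -11 + 17 = 6)
-d(-923) = -1*6 = -6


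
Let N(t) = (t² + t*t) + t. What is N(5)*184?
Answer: 10120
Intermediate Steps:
N(t) = t + 2*t² (N(t) = (t² + t²) + t = 2*t² + t = t + 2*t²)
N(5)*184 = (5*(1 + 2*5))*184 = (5*(1 + 10))*184 = (5*11)*184 = 55*184 = 10120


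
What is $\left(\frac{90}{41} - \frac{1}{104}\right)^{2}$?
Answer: $\frac{86843761}{18181696} \approx 4.7764$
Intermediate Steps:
$\left(\frac{90}{41} - \frac{1}{104}\right)^{2} = \left(\frac{9319}{4264}\right)^{2} = \frac{86843761}{18181696}$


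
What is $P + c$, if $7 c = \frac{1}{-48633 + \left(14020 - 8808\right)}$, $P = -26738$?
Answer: $- \frac{8126934887}{303947} \approx -26738.0$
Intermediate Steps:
$c = - \frac{1}{303947}$ ($c = \frac{1}{7 \left(-48633 + \left(14020 - 8808\right)\right)} = \frac{1}{7 \left(-48633 + 5212\right)} = \frac{1}{7 \left(-43421\right)} = \frac{1}{7} \left(- \frac{1}{43421}\right) = - \frac{1}{303947} \approx -3.29 \cdot 10^{-6}$)
$P + c = -26738 - \frac{1}{303947} = - \frac{8126934887}{303947}$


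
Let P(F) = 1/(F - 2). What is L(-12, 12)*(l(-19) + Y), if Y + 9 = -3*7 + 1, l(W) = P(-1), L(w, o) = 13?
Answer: -1144/3 ≈ -381.33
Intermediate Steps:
P(F) = 1/(-2 + F)
l(W) = -⅓ (l(W) = 1/(-2 - 1) = 1/(-3) = -⅓)
Y = -29 (Y = -9 + (-3*7 + 1) = -9 + (-21 + 1) = -9 - 20 = -29)
L(-12, 12)*(l(-19) + Y) = 13*(-⅓ - 29) = 13*(-88/3) = -1144/3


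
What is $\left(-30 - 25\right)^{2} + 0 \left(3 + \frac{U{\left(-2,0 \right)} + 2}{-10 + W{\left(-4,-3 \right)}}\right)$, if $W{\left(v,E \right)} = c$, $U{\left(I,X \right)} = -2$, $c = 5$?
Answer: $3025$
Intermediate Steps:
$W{\left(v,E \right)} = 5$
$\left(-30 - 25\right)^{2} + 0 \left(3 + \frac{U{\left(-2,0 \right)} + 2}{-10 + W{\left(-4,-3 \right)}}\right) = \left(-30 - 25\right)^{2} + 0 \left(3 + \frac{-2 + 2}{-10 + 5}\right) = \left(-55\right)^{2} + 0 \left(3 + \frac{0}{-5}\right) = 3025 + 0 \left(3 + 0 \left(- \frac{1}{5}\right)\right) = 3025 + 0 \left(3 + 0\right) = 3025 + 0 \cdot 3 = 3025 + 0 = 3025$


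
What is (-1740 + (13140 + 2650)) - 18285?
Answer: -4235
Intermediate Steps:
(-1740 + (13140 + 2650)) - 18285 = (-1740 + 15790) - 18285 = 14050 - 18285 = -4235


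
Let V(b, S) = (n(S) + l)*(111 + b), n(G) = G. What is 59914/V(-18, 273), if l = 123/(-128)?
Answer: 7668992/3238353 ≈ 2.3682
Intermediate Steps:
l = -123/128 (l = 123*(-1/128) = -123/128 ≈ -0.96094)
V(b, S) = (111 + b)*(-123/128 + S) (V(b, S) = (S - 123/128)*(111 + b) = (-123/128 + S)*(111 + b) = (111 + b)*(-123/128 + S))
59914/V(-18, 273) = 59914/(-13653/128 + 111*273 - 123/128*(-18) + 273*(-18)) = 59914/(-13653/128 + 30303 + 1107/64 - 4914) = 59914/(3238353/128) = 59914*(128/3238353) = 7668992/3238353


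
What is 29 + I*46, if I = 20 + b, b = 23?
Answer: 2007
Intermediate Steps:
I = 43 (I = 20 + 23 = 43)
29 + I*46 = 29 + 43*46 = 29 + 1978 = 2007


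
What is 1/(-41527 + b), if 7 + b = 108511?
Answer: 1/66977 ≈ 1.4930e-5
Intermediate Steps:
b = 108504 (b = -7 + 108511 = 108504)
1/(-41527 + b) = 1/(-41527 + 108504) = 1/66977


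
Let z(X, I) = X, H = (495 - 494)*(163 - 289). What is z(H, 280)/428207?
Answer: -126/428207 ≈ -0.00029425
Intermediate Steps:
H = -126 (H = 1*(-126) = -126)
z(H, 280)/428207 = -126/428207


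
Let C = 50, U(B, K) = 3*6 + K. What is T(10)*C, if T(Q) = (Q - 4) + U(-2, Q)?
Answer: 1700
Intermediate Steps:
U(B, K) = 18 + K
T(Q) = 14 + 2*Q (T(Q) = (Q - 4) + (18 + Q) = (-4 + Q) + (18 + Q) = 14 + 2*Q)
T(10)*C = (14 + 2*10)*50 = (14 + 20)*50 = 34*50 = 1700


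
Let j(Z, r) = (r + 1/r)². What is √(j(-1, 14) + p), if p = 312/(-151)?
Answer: √875650057/2114 ≈ 13.998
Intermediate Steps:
j(Z, r) = (r + 1/r)²
p = -312/151 (p = 312*(-1/151) = -312/151 ≈ -2.0662)
√(j(-1, 14) + p) = √((1 + 14²)²/14² - 312/151) = √((1 + 196)²/196 - 312/151) = √((1/196)*197² - 312/151) = √((1/196)*38809 - 312/151) = √(38809/196 - 312/151) = √(5799007/29596) = √875650057/2114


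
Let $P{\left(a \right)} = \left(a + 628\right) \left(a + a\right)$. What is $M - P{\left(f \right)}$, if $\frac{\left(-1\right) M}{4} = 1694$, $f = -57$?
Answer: $58318$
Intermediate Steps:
$P{\left(a \right)} = 2 a \left(628 + a\right)$ ($P{\left(a \right)} = \left(628 + a\right) 2 a = 2 a \left(628 + a\right)$)
$M = -6776$ ($M = \left(-4\right) 1694 = -6776$)
$M - P{\left(f \right)} = -6776 - 2 \left(-57\right) \left(628 - 57\right) = -6776 - 2 \left(-57\right) 571 = -6776 - -65094 = -6776 + 65094 = 58318$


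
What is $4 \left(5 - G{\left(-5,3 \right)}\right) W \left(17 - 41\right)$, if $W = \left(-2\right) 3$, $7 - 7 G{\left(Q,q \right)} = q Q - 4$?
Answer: $\frac{5184}{7} \approx 740.57$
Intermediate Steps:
$G{\left(Q,q \right)} = \frac{11}{7} - \frac{Q q}{7}$ ($G{\left(Q,q \right)} = 1 - \frac{q Q - 4}{7} = 1 - \frac{Q q - 4}{7} = 1 - \frac{-4 + Q q}{7} = 1 - \left(- \frac{4}{7} + \frac{Q q}{7}\right) = \frac{11}{7} - \frac{Q q}{7}$)
$W = -6$
$4 \left(5 - G{\left(-5,3 \right)}\right) W \left(17 - 41\right) = 4 \left(5 - \left(\frac{11}{7} - \left(- \frac{5}{7}\right) 3\right)\right) \left(-6\right) \left(17 - 41\right) = 4 \left(5 - \left(\frac{11}{7} + \frac{15}{7}\right)\right) \left(-6\right) \left(-24\right) = 4 \left(5 - \frac{26}{7}\right) \left(-6\right) \left(-24\right) = 4 \cdot \frac{9}{7} \left(-6\right) \left(-24\right) = \frac{36}{7} \left(-6\right) \left(-24\right) = \left(- \frac{216}{7}\right) \left(-24\right) = \frac{5184}{7}$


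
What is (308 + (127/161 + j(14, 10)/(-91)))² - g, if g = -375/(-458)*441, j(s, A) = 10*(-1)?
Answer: 190717065807875/2006337242 ≈ 95057.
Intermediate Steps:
j(s, A) = -10
g = 165375/458 (g = -375*(-1/458)*441 = (375/458)*441 = 165375/458 ≈ 361.08)
(308 + (127/161 + j(14, 10)/(-91)))² - g = (308 + (127/161 - 10/(-91)))² - 1*165375/458 = (308 + (127*(1/161) - 10*(-1/91)))² - 165375/458 = (308 + (127/161 + 10/91))² - 165375/458 = (308 + 1881/2093)² - 165375/458 = (646525/2093)² - 165375/458 = 417994575625/4380649 - 165375/458 = 190717065807875/2006337242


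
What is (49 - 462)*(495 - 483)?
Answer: -4956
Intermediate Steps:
(49 - 462)*(495 - 483) = -413*12 = -4956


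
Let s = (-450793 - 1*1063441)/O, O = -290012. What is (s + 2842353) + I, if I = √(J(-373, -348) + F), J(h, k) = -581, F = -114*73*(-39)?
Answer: 412158996235/145006 + √323977 ≈ 2.8429e+6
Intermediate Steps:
F = 324558 (F = -8322*(-39) = 324558)
I = √323977 (I = √(-581 + 324558) = √323977 ≈ 569.19)
s = 757117/145006 (s = (-450793 - 1*1063441)/(-290012) = (-450793 - 1063441)*(-1/290012) = -1514234*(-1/290012) = 757117/145006 ≈ 5.2213)
(s + 2842353) + I = (757117/145006 + 2842353) + √323977 = 412158996235/145006 + √323977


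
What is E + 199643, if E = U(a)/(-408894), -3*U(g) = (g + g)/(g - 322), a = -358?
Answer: 41632740669599/208535940 ≈ 1.9964e+5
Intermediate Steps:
U(g) = -2*g/(3*(-322 + g)) (U(g) = -(g + g)/(3*(g - 322)) = -2*g/(3*(-322 + g)))
E = 179/208535940 (E = -2*(-358)/(-966 + 3*(-358))/(-408894) = -2*(-358)/(-966 - 1074)*(-1/408894) = -2*(-358)/(-2040)*(-1/408894) = -2*(-358)*(-1/2040)*(-1/408894) = -179/510*(-1/408894) = 179/208535940 ≈ 8.5836e-7)
E + 199643 = 179/208535940 + 199643 = 41632740669599/208535940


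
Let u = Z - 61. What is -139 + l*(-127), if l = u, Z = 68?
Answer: -1028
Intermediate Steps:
u = 7 (u = 68 - 61 = 7)
l = 7
-139 + l*(-127) = -139 + 7*(-127) = -139 - 889 = -1028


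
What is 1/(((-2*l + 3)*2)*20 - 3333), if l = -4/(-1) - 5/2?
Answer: -1/3333 ≈ -0.00030003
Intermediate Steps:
l = 3/2 (l = -4*(-1) - 5*½ = 4 - 5/2 = 3/2 ≈ 1.5000)
1/(((-2*l + 3)*2)*20 - 3333) = 1/(((-2*3/2 + 3)*2)*20 - 3333) = 1/(((-3 + 3)*2)*20 - 3333) = 1/((0*2)*20 - 3333) = 1/(0*20 - 3333) = 1/(0 - 3333) = 1/(-3333) = -1/3333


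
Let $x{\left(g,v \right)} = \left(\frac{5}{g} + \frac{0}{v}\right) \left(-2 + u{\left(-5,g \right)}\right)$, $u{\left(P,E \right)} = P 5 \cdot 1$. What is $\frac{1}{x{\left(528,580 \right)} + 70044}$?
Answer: $\frac{176}{12327699} \approx 1.4277 \cdot 10^{-5}$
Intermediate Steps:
$u{\left(P,E \right)} = 5 P$ ($u{\left(P,E \right)} = 5 P 1 = 5 P$)
$x{\left(g,v \right)} = - \frac{135}{g}$ ($x{\left(g,v \right)} = \left(\frac{5}{g} + \frac{0}{v}\right) \left(-2 + 5 \left(-5\right)\right) = \left(\frac{5}{g} + 0\right) \left(-2 - 25\right) = \frac{5}{g} \left(-27\right) = - \frac{135}{g}$)
$\frac{1}{x{\left(528,580 \right)} + 70044} = \frac{1}{- \frac{135}{528} + 70044} = \frac{1}{\left(-135\right) \frac{1}{528} + 70044} = \frac{1}{- \frac{45}{176} + 70044} = \frac{1}{\frac{12327699}{176}} = \frac{176}{12327699}$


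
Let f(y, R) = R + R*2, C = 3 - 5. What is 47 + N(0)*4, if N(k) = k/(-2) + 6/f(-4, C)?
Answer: 43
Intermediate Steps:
C = -2
f(y, R) = 3*R (f(y, R) = R + 2*R = 3*R)
N(k) = -1 - k/2 (N(k) = k/(-2) + 6/((3*(-2))) = k*(-1/2) + 6/(-6) = -k/2 + 6*(-1/6) = -k/2 - 1 = -1 - k/2)
47 + N(0)*4 = 47 + (-1 - 1/2*0)*4 = 47 + (-1 + 0)*4 = 47 - 1*4 = 47 - 4 = 43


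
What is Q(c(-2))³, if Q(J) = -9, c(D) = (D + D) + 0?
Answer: -729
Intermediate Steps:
c(D) = 2*D (c(D) = 2*D + 0 = 2*D)
Q(c(-2))³ = (-9)³ = -729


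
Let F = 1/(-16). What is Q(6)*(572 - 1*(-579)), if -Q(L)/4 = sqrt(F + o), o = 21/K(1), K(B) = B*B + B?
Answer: -1151*sqrt(167) ≈ -14874.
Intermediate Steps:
K(B) = B + B**2 (K(B) = B**2 + B = B + B**2)
o = 21/2 (o = 21/((1*(1 + 1))) = 21/((1*2)) = 21/2 ≈ 10.500)
F = -1/16 ≈ -0.062500
Q(L) = -sqrt(167) (Q(L) = -4*sqrt(-1/16 + 21/2) = -sqrt(167))
Q(6)*(572 - 1*(-579)) = (-sqrt(167))*(572 - 1*(-579)) = (-sqrt(167))*(572 + 579) = -sqrt(167)*1151 = -1151*sqrt(167)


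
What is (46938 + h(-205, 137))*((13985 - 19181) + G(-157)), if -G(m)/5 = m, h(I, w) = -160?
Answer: -206337758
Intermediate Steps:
G(m) = -5*m
(46938 + h(-205, 137))*((13985 - 19181) + G(-157)) = (46938 - 160)*((13985 - 19181) - 5*(-157)) = 46778*(-5196 + 785) = 46778*(-4411) = -206337758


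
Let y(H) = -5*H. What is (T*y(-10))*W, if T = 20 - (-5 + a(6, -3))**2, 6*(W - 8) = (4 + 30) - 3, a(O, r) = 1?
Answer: 7900/3 ≈ 2633.3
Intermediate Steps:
W = 79/6 (W = 8 + ((4 + 30) - 3)/6 = 8 + (34 - 3)/6 = 8 + (1/6)*31 = 8 + 31/6 = 79/6 ≈ 13.167)
T = 4 (T = 20 - (-5 + 1)**2 = 20 - 1*(-4)**2 = 20 - 1*16 = 20 - 16 = 4)
(T*y(-10))*W = (4*(-5*(-10)))*(79/6) = (4*50)*(79/6) = 200*(79/6) = 7900/3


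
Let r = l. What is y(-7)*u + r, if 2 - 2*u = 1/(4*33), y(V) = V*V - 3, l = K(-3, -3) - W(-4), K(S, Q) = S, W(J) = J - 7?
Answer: 7105/132 ≈ 53.826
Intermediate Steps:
W(J) = -7 + J
l = 8 (l = -3 - (-7 - 4) = -3 - 1*(-11) = -3 + 11 = 8)
y(V) = -3 + V² (y(V) = V² - 3 = -3 + V²)
u = 263/264 (u = 1 - 1/(2*(4*33)) = 1 - ½/132 = 1 - ½*1/132 = 1 - 1/264 = 263/264 ≈ 0.99621)
r = 8
y(-7)*u + r = (-3 + (-7)²)*(263/264) + 8 = (-3 + 49)*(263/264) + 8 = 46*(263/264) + 8 = 6049/132 + 8 = 7105/132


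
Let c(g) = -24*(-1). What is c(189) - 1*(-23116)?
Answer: 23140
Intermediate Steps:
c(g) = 24
c(189) - 1*(-23116) = 24 - 1*(-23116) = 24 + 23116 = 23140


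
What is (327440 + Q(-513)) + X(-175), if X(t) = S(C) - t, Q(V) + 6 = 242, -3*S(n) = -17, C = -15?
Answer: 983570/3 ≈ 3.2786e+5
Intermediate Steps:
S(n) = 17/3 (S(n) = -⅓*(-17) = 17/3)
Q(V) = 236 (Q(V) = -6 + 242 = 236)
X(t) = 17/3 - t
(327440 + Q(-513)) + X(-175) = (327440 + 236) + (17/3 - 1*(-175)) = 327676 + (17/3 + 175) = 327676 + 542/3 = 983570/3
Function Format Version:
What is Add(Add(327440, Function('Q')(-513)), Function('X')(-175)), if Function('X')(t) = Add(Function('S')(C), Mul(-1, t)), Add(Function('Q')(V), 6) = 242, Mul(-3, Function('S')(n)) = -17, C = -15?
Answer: Rational(983570, 3) ≈ 3.2786e+5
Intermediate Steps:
Function('S')(n) = Rational(17, 3) (Function('S')(n) = Mul(Rational(-1, 3), -17) = Rational(17, 3))
Function('Q')(V) = 236 (Function('Q')(V) = Add(-6, 242) = 236)
Function('X')(t) = Add(Rational(17, 3), Mul(-1, t))
Add(Add(327440, Function('Q')(-513)), Function('X')(-175)) = Add(Add(327440, 236), Add(Rational(17, 3), Mul(-1, -175))) = Add(327676, Add(Rational(17, 3), 175)) = Add(327676, Rational(542, 3)) = Rational(983570, 3)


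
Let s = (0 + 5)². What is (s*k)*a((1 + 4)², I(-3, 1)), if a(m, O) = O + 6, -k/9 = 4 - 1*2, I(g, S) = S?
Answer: -3150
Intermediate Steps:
k = -18 (k = -9*(4 - 1*2) = -9*(4 - 2) = -9*2 = -18)
a(m, O) = 6 + O
s = 25 (s = 5² = 25)
(s*k)*a((1 + 4)², I(-3, 1)) = (25*(-18))*(6 + 1) = -450*7 = -3150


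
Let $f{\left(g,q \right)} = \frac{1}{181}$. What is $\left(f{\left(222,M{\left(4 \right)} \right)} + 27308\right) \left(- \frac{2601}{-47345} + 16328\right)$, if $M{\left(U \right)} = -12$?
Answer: $\frac{224764754037117}{504085} \approx 4.4589 \cdot 10^{8}$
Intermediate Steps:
$f{\left(g,q \right)} = \frac{1}{181}$
$\left(f{\left(222,M{\left(4 \right)} \right)} + 27308\right) \left(- \frac{2601}{-47345} + 16328\right) = \left(\frac{1}{181} + 27308\right) \left(- \frac{2601}{-47345} + 16328\right) = \frac{4942749 \left(\left(-2601\right) \left(- \frac{1}{47345}\right) + 16328\right)}{181} = \frac{4942749 \left(\frac{153}{2785} + 16328\right)}{181} = \frac{4942749}{181} \cdot \frac{45473633}{2785} = \frac{224764754037117}{504085}$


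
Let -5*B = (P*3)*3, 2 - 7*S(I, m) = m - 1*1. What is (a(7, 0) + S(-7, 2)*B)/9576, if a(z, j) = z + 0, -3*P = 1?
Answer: 31/41895 ≈ 0.00073995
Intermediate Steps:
P = -⅓ (P = -⅓*1 = -⅓ ≈ -0.33333)
S(I, m) = 3/7 - m/7 (S(I, m) = 2/7 - (m - 1*1)/7 = 2/7 - (m - 1)/7 = 2/7 - (-1 + m)/7 = 2/7 + (⅐ - m/7) = 3/7 - m/7)
a(z, j) = z
B = ⅗ (B = -(-⅓*3)*3/5 = -(-1)*3/5 = -⅕*(-3) = ⅗ ≈ 0.60000)
(a(7, 0) + S(-7, 2)*B)/9576 = (7 + (3/7 - ⅐*2)*(⅗))/9576 = (7 + (3/7 - 2/7)*(⅗))*(1/9576) = (7 + (⅐)*(⅗))*(1/9576) = (7 + 3/35)*(1/9576) = (248/35)*(1/9576) = 31/41895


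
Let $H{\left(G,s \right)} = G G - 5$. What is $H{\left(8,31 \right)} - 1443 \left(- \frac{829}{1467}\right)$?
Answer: $\frac{427600}{489} \approx 874.44$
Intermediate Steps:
$H{\left(G,s \right)} = -5 + G^{2}$ ($H{\left(G,s \right)} = G^{2} - 5 = -5 + G^{2}$)
$H{\left(8,31 \right)} - 1443 \left(- \frac{829}{1467}\right) = \left(-5 + 8^{2}\right) - 1443 \left(- \frac{829}{1467}\right) = \left(-5 + 64\right) - 1443 \left(\left(-829\right) \frac{1}{1467}\right) = 59 - - \frac{398749}{489} = 59 + \frac{398749}{489} = \frac{427600}{489}$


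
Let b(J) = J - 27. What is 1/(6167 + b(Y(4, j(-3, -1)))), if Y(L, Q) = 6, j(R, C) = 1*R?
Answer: 1/6146 ≈ 0.00016271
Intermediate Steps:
j(R, C) = R
b(J) = -27 + J
1/(6167 + b(Y(4, j(-3, -1)))) = 1/(6167 + (-27 + 6)) = 1/(6167 - 21) = 1/6146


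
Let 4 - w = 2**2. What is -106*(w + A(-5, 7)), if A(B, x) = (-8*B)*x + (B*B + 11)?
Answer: -33496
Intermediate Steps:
w = 0 (w = 4 - 1*2**2 = 4 - 1*4 = 4 - 4 = 0)
A(B, x) = 11 + B**2 - 8*B*x (A(B, x) = -8*B*x + (B**2 + 11) = -8*B*x + (11 + B**2) = 11 + B**2 - 8*B*x)
-106*(w + A(-5, 7)) = -106*(0 + (11 + (-5)**2 - 8*(-5)*7)) = -106*(0 + (11 + 25 + 280)) = -106*(0 + 316) = -106*316 = -33496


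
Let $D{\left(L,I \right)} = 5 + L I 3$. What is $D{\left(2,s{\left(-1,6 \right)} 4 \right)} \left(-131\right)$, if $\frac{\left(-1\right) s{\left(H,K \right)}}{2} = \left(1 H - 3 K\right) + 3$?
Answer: $-101263$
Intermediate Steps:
$s{\left(H,K \right)} = -6 - 2 H + 6 K$ ($s{\left(H,K \right)} = - 2 \left(\left(1 H - 3 K\right) + 3\right) = - 2 \left(\left(H - 3 K\right) + 3\right) = - 2 \left(3 + H - 3 K\right) = -6 - 2 H + 6 K$)
$D{\left(L,I \right)} = 5 + 3 I L$ ($D{\left(L,I \right)} = 5 + I L 3 = 5 + 3 I L$)
$D{\left(2,s{\left(-1,6 \right)} 4 \right)} \left(-131\right) = \left(5 + 3 \left(-6 - -2 + 6 \cdot 6\right) 4 \cdot 2\right) \left(-131\right) = \left(5 + 3 \left(-6 + 2 + 36\right) 4 \cdot 2\right) \left(-131\right) = \left(5 + 3 \cdot 32 \cdot 4 \cdot 2\right) \left(-131\right) = \left(5 + 3 \cdot 128 \cdot 2\right) \left(-131\right) = \left(5 + 768\right) \left(-131\right) = 773 \left(-131\right) = -101263$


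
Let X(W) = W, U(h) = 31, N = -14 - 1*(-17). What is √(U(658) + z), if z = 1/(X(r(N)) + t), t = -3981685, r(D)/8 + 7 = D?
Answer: √6067607090482/442413 ≈ 5.5678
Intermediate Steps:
N = 3 (N = -14 + 17 = 3)
r(D) = -56 + 8*D
z = -1/3981717 (z = 1/((-56 + 8*3) - 3981685) = 1/((-56 + 24) - 3981685) = 1/(-32 - 3981685) = 1/(-3981717) = -1/3981717 ≈ -2.5115e-7)
√(U(658) + z) = √(31 - 1/3981717) = √(123433226/3981717) = √6067607090482/442413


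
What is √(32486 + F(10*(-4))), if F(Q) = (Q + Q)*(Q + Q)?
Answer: √38886 ≈ 197.20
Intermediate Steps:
F(Q) = 4*Q² (F(Q) = (2*Q)*(2*Q) = 4*Q²)
√(32486 + F(10*(-4))) = √(32486 + 4*(10*(-4))²) = √(32486 + 4*(-40)²) = √(32486 + 4*1600) = √(32486 + 6400) = √38886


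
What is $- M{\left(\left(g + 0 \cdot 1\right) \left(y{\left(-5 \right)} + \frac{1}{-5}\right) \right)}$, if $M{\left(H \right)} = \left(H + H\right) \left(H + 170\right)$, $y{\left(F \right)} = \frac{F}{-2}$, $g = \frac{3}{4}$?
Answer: $- \frac{473961}{800} \approx -592.45$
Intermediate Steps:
$g = \frac{3}{4}$ ($g = 3 \cdot \frac{1}{4} = \frac{3}{4} \approx 0.75$)
$y{\left(F \right)} = - \frac{F}{2}$ ($y{\left(F \right)} = F \left(- \frac{1}{2}\right) = - \frac{F}{2}$)
$M{\left(H \right)} = 2 H \left(170 + H\right)$
$- M{\left(\left(g + 0 \cdot 1\right) \left(y{\left(-5 \right)} + \frac{1}{-5}\right) \right)} = - 2 \left(\frac{3}{4} + 0 \cdot 1\right) \left(\left(- \frac{1}{2}\right) \left(-5\right) + \frac{1}{-5}\right) \left(170 + \left(\frac{3}{4} + 0 \cdot 1\right) \left(\left(- \frac{1}{2}\right) \left(-5\right) + \frac{1}{-5}\right)\right) = - 2 \left(\frac{3}{4} + 0\right) \left(\frac{5}{2} - \frac{1}{5}\right) \left(170 + \left(\frac{3}{4} + 0\right) \left(\frac{5}{2} - \frac{1}{5}\right)\right) = - 2 \cdot \frac{3}{4} \cdot \frac{23}{10} \left(170 + \frac{3}{4} \cdot \frac{23}{10}\right) = - \frac{2 \cdot 69 \left(170 + \frac{69}{40}\right)}{40} = - \frac{2 \cdot 69 \cdot 6869}{40 \cdot 40} = \left(-1\right) \frac{473961}{800} = - \frac{473961}{800}$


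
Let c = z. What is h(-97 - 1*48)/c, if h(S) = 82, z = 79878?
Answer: 41/39939 ≈ 0.0010266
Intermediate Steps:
c = 79878
h(-97 - 1*48)/c = 82/79878 = 82*(1/79878) = 41/39939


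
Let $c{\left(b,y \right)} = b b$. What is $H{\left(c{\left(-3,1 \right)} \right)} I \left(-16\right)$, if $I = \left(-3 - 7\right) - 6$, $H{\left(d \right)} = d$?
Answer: $2304$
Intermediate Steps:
$c{\left(b,y \right)} = b^{2}$
$I = -16$ ($I = -10 - 6 = -16$)
$H{\left(c{\left(-3,1 \right)} \right)} I \left(-16\right) = \left(-3\right)^{2} \left(-16\right) \left(-16\right) = 9 \left(-16\right) \left(-16\right) = \left(-144\right) \left(-16\right) = 2304$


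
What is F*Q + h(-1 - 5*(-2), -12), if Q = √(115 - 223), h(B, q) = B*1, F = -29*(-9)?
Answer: 9 + 1566*I*√3 ≈ 9.0 + 2712.4*I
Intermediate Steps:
F = 261
h(B, q) = B
Q = 6*I*√3 (Q = √(-108) = 6*I*√3 ≈ 10.392*I)
F*Q + h(-1 - 5*(-2), -12) = 261*(6*I*√3) + (-1 - 5*(-2)) = 1566*I*√3 + (-1 + 10) = 1566*I*√3 + 9 = 9 + 1566*I*√3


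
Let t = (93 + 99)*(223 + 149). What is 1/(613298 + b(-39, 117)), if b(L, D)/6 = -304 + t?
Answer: 1/1040018 ≈ 9.6152e-7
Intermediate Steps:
t = 71424 (t = 192*372 = 71424)
b(L, D) = 426720 (b(L, D) = 6*(-304 + 71424) = 6*71120 = 426720)
1/(613298 + b(-39, 117)) = 1/(613298 + 426720) = 1/1040018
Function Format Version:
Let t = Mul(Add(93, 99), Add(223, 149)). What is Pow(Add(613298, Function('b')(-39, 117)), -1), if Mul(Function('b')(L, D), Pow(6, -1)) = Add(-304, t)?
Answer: Rational(1, 1040018) ≈ 9.6152e-7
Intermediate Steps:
t = 71424 (t = Mul(192, 372) = 71424)
Function('b')(L, D) = 426720 (Function('b')(L, D) = Mul(6, Add(-304, 71424)) = Mul(6, 71120) = 426720)
Pow(Add(613298, Function('b')(-39, 117)), -1) = Pow(Add(613298, 426720), -1) = Pow(1040018, -1) = Rational(1, 1040018)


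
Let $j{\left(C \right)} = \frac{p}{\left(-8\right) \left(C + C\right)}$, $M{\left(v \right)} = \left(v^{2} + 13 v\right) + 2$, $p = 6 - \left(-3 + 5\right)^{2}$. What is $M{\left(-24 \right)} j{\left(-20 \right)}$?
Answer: $\frac{133}{80} \approx 1.6625$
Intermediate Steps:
$p = 2$ ($p = 6 - 2^{2} = 6 - 4 = 2$)
$M{\left(v \right)} = 2 + v^{2} + 13 v$
$j{\left(C \right)} = - \frac{1}{8 C}$ ($j{\left(C \right)} = \frac{2}{\left(-8\right) \left(C + C\right)} = \frac{2}{\left(-8\right) 2 C} = \frac{2}{\left(-16\right) C} = 2 \left(- \frac{1}{16 C}\right) = - \frac{1}{8 C}$)
$M{\left(-24 \right)} j{\left(-20 \right)} = \left(2 + \left(-24\right)^{2} + 13 \left(-24\right)\right) \left(- \frac{1}{8 \left(-20\right)}\right) = \left(2 + 576 - 312\right) \left(\left(- \frac{1}{8}\right) \left(- \frac{1}{20}\right)\right) = 266 \cdot \frac{1}{160} = \frac{133}{80}$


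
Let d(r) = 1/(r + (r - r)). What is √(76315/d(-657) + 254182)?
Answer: I*√49884773 ≈ 7062.9*I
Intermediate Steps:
d(r) = 1/r (d(r) = 1/(r + 0) = 1/r)
√(76315/d(-657) + 254182) = √(76315/(1/(-657)) + 254182) = √(76315/(-1/657) + 254182) = √(76315*(-657) + 254182) = √(-50138955 + 254182) = √(-49884773) = I*√49884773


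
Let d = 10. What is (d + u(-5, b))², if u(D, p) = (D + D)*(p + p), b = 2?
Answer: 900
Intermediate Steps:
u(D, p) = 4*D*p (u(D, p) = (2*D)*(2*p) = 4*D*p)
(d + u(-5, b))² = (10 + 4*(-5)*2)² = (10 - 40)² = (-30)² = 900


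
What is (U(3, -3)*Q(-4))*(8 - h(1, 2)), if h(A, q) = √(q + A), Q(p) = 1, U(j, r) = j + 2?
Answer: 40 - 5*√3 ≈ 31.340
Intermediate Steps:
U(j, r) = 2 + j
h(A, q) = √(A + q)
(U(3, -3)*Q(-4))*(8 - h(1, 2)) = ((2 + 3)*1)*(8 - √(1 + 2)) = (5*1)*(8 - √3) = 5*(8 - √3) = 40 - 5*√3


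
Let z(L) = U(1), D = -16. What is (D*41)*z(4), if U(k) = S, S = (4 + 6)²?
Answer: -65600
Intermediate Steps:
S = 100 (S = 10² = 100)
U(k) = 100
z(L) = 100
(D*41)*z(4) = -16*41*100 = -656*100 = -65600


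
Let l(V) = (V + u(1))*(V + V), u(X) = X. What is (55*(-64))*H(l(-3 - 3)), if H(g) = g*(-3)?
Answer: 633600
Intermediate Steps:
l(V) = 2*V*(1 + V) (l(V) = (V + 1)*(V + V) = (1 + V)*(2*V) = 2*V*(1 + V))
H(g) = -3*g
(55*(-64))*H(l(-3 - 3)) = (55*(-64))*(-6*(-3 - 3)*(1 + (-3 - 3))) = -(-10560)*2*(-6)*(1 - 6) = -(-10560)*2*(-6)*(-5) = -(-10560)*60 = -3520*(-180) = 633600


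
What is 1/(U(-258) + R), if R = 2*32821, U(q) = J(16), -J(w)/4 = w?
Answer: 1/65578 ≈ 1.5249e-5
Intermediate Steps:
J(w) = -4*w
U(q) = -64 (U(q) = -4*16 = -64)
R = 65642
1/(U(-258) + R) = 1/(-64 + 65642) = 1/65578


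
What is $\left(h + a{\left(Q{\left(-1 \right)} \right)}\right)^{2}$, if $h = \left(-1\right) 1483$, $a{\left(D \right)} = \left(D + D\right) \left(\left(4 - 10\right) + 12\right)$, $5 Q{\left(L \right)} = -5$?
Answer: $2235025$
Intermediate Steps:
$Q{\left(L \right)} = -1$ ($Q{\left(L \right)} = \frac{1}{5} \left(-5\right) = -1$)
$a{\left(D \right)} = 12 D$ ($a{\left(D \right)} = 2 D \left(-6 + 12\right) = 2 D 6 = 12 D$)
$h = -1483$
$\left(h + a{\left(Q{\left(-1 \right)} \right)}\right)^{2} = \left(-1483 + 12 \left(-1\right)\right)^{2} = \left(-1483 - 12\right)^{2} = \left(-1495\right)^{2} = 2235025$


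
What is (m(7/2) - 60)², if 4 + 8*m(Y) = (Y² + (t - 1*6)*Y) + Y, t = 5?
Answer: 3560769/1024 ≈ 3477.3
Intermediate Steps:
m(Y) = -½ + Y²/8 (m(Y) = -½ + ((Y² + (5 - 1*6)*Y) + Y)/8 = -½ + ((Y² + (5 - 6)*Y) + Y)/8 = -½ + ((Y² - Y) + Y)/8 = -½ + Y²/8)
(m(7/2) - 60)² = ((-½ + (7/2)²/8) - 60)² = ((-½ + (⅛)*(49/4)) - 60)² = ((-½ + 49/32) - 60)² = (33/32 - 60)² = (-1887/32)² = 3560769/1024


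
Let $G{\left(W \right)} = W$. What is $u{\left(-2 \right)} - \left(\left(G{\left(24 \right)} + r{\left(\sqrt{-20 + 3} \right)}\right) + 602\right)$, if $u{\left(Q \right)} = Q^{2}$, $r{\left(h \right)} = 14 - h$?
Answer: $-636 + i \sqrt{17} \approx -636.0 + 4.1231 i$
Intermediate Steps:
$u{\left(-2 \right)} - \left(\left(G{\left(24 \right)} + r{\left(\sqrt{-20 + 3} \right)}\right) + 602\right) = \left(-2\right)^{2} - \left(\left(24 + \left(14 - \sqrt{-20 + 3}\right)\right) + 602\right) = 4 - \left(\left(24 + \left(14 - \sqrt{-17}\right)\right) + 602\right) = 4 - \left(\left(24 + \left(14 - i \sqrt{17}\right)\right) + 602\right) = 4 - \left(\left(38 - i \sqrt{17}\right) + 602\right) = 4 - \left(640 - i \sqrt{17}\right) = -636 + i \sqrt{17}$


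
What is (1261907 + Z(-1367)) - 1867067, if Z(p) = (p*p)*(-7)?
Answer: -13685983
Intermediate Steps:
Z(p) = -7*p² (Z(p) = p²*(-7) = -7*p²)
(1261907 + Z(-1367)) - 1867067 = (1261907 - 7*(-1367)²) - 1867067 = (1261907 - 7*1868689) - 1867067 = (1261907 - 13080823) - 1867067 = -11818916 - 1867067 = -13685983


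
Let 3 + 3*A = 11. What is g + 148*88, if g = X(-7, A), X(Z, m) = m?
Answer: 39080/3 ≈ 13027.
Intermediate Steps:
A = 8/3 (A = -1 + (⅓)*11 = -1 + 11/3 = 8/3 ≈ 2.6667)
g = 8/3 ≈ 2.6667
g + 148*88 = 8/3 + 148*88 = 8/3 + 13024 = 39080/3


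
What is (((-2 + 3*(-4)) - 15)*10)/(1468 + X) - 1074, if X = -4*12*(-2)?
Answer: -840013/782 ≈ -1074.2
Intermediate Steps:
X = 96 (X = -48*(-2) = 96)
(((-2 + 3*(-4)) - 15)*10)/(1468 + X) - 1074 = (((-2 + 3*(-4)) - 15)*10)/(1468 + 96) - 1074 = (((-2 - 12) - 15)*10)/1564 - 1074 = ((-14 - 15)*10)/1564 - 1074 = (-29*10)/1564 - 1074 = (1/1564)*(-290) - 1074 = -145/782 - 1074 = -840013/782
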